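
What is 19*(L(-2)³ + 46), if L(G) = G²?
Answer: 2090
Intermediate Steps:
19*(L(-2)³ + 46) = 19*(((-2)²)³ + 46) = 19*(4³ + 46) = 19*(64 + 46) = 19*110 = 2090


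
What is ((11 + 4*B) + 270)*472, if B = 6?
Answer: 143960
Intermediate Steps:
((11 + 4*B) + 270)*472 = ((11 + 4*6) + 270)*472 = ((11 + 24) + 270)*472 = (35 + 270)*472 = 305*472 = 143960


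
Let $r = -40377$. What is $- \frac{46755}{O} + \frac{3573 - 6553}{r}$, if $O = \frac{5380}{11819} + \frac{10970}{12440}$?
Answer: $- \frac{9252115609837040}{264579215817} \approx -34969.0$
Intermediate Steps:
$O = \frac{19658163}{14702836}$ ($O = 5380 \cdot \frac{1}{11819} + 10970 \cdot \frac{1}{12440} = \frac{5380}{11819} + \frac{1097}{1244} = \frac{19658163}{14702836} \approx 1.337$)
$- \frac{46755}{O} + \frac{3573 - 6553}{r} = - \frac{46755}{\frac{19658163}{14702836}} + \frac{3573 - 6553}{-40377} = \left(-46755\right) \frac{14702836}{19658163} - - \frac{2980}{40377} = - \frac{229143699060}{6552721} + \frac{2980}{40377} = - \frac{9252115609837040}{264579215817}$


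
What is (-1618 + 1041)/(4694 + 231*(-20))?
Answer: -577/74 ≈ -7.7973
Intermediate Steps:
(-1618 + 1041)/(4694 + 231*(-20)) = -577/(4694 - 4620) = -577/74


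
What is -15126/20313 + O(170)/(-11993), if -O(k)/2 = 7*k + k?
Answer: -42051586/81204603 ≈ -0.51785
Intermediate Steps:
O(k) = -16*k (O(k) = -2*(7*k + k) = -16*k)
-15126/20313 + O(170)/(-11993) = -15126/20313 - 16*170/(-11993) = -15126*1/20313 - 2720*(-1/11993) = -5042/6771 + 2720/11993 = -42051586/81204603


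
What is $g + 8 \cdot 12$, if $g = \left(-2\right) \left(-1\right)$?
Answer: $98$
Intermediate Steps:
$g = 2$
$g + 8 \cdot 12 = 2 + 8 \cdot 12 = 2 + 96 = 98$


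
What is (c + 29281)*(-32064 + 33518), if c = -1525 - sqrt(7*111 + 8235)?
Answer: 40357224 - 2908*sqrt(2253) ≈ 4.0219e+7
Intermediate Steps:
c = -1525 - 2*sqrt(2253) (c = -1525 - sqrt(777 + 8235) = -1525 - sqrt(9012) = -1525 - 2*sqrt(2253) ≈ -1619.9)
(c + 29281)*(-32064 + 33518) = ((-1525 - 2*sqrt(2253)) + 29281)*(-32064 + 33518) = (27756 - 2*sqrt(2253))*1454 = 40357224 - 2908*sqrt(2253)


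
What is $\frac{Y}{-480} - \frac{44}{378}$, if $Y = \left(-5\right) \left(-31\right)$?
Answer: $- \frac{2657}{6048} \approx -0.43932$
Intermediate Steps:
$Y = 155$
$\frac{Y}{-480} - \frac{44}{378} = \frac{155}{-480} - \frac{44}{378} = 155 \left(- \frac{1}{480}\right) - \frac{22}{189} = - \frac{31}{96} - \frac{22}{189} = - \frac{2657}{6048}$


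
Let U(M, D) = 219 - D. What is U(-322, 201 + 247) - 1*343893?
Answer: -344122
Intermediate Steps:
U(-322, 201 + 247) - 1*343893 = (219 - (201 + 247)) - 1*343893 = (219 - 1*448) - 343893 = (219 - 448) - 343893 = -229 - 343893 = -344122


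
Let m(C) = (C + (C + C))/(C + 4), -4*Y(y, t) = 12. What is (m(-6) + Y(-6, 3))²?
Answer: 36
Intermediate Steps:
Y(y, t) = -3 (Y(y, t) = -¼*12 = -3)
m(C) = 3*C/(4 + C) (m(C) = (C + 2*C)/(4 + C) = (3*C)/(4 + C) = 3*C/(4 + C))
(m(-6) + Y(-6, 3))² = (3*(-6)/(4 - 6) - 3)² = (3*(-6)/(-2) - 3)² = (3*(-6)*(-½) - 3)² = (9 - 3)² = 6² = 36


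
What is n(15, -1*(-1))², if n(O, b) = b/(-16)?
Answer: 1/256 ≈ 0.0039063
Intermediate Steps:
n(O, b) = -b/16 (n(O, b) = b*(-1/16) = -b/16)
n(15, -1*(-1))² = (-(-1)*(-1)/16)² = (-1/16*1)² = (-1/16)² = 1/256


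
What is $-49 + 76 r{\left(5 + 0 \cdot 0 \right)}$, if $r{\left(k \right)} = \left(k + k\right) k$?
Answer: $3751$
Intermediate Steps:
$r{\left(k \right)} = 2 k^{2}$ ($r{\left(k \right)} = 2 k k = 2 k^{2}$)
$-49 + 76 r{\left(5 + 0 \cdot 0 \right)} = -49 + 76 \cdot 2 \left(5 + 0 \cdot 0\right)^{2} = -49 + 76 \cdot 2 \left(5 + 0\right)^{2} = -49 + 76 \cdot 2 \cdot 5^{2} = -49 + 76 \cdot 2 \cdot 25 = -49 + 76 \cdot 50 = -49 + 3800 = 3751$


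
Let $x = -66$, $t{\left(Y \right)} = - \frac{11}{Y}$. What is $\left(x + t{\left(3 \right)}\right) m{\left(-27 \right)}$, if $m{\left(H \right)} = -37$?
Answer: $\frac{7733}{3} \approx 2577.7$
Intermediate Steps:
$\left(x + t{\left(3 \right)}\right) m{\left(-27 \right)} = \left(-66 - \frac{11}{3}\right) \left(-37\right) = \left(- \frac{209}{3}\right) \left(-37\right) = \frac{7733}{3}$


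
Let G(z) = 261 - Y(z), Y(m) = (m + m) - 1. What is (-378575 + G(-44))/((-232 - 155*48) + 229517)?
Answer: -75645/44369 ≈ -1.7049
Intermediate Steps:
Y(m) = -1 + 2*m (Y(m) = 2*m - 1 = -1 + 2*m)
G(z) = 262 - 2*z (G(z) = 261 - (-1 + 2*z) = 261 + (1 - 2*z) = 262 - 2*z)
(-378575 + G(-44))/((-232 - 155*48) + 229517) = (-378575 + (262 - 2*(-44)))/((-232 - 155*48) + 229517) = (-378575 + (262 + 88))/((-232 - 7440) + 229517) = (-378575 + 350)/(-7672 + 229517) = -378225/221845 = -378225*1/221845 = -75645/44369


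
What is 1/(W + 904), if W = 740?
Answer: 1/1644 ≈ 0.00060827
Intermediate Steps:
1/(W + 904) = 1/(740 + 904) = 1/1644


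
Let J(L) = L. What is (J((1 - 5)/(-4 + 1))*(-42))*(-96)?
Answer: 5376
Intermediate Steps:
(J((1 - 5)/(-4 + 1))*(-42))*(-96) = (((1 - 5)/(-4 + 1))*(-42))*(-96) = (-4/(-3)*(-42))*(-96) = (-4*(-⅓)*(-42))*(-96) = ((4/3)*(-42))*(-96) = -56*(-96) = 5376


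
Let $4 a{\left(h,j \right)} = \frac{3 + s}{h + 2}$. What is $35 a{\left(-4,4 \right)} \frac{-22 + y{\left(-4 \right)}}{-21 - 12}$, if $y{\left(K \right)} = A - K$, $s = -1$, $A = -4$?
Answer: $- \frac{35}{6} \approx -5.8333$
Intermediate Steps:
$y{\left(K \right)} = -4 - K$
$a{\left(h,j \right)} = \frac{1}{2 \left(2 + h\right)}$ ($a{\left(h,j \right)} = \frac{\left(3 - 1\right) \frac{1}{h + 2}}{4} = \frac{2 \frac{1}{2 + h}}{4} = \frac{1}{2 \left(2 + h\right)}$)
$35 a{\left(-4,4 \right)} \frac{-22 + y{\left(-4 \right)}}{-21 - 12} = 35 \frac{1}{2 \left(2 - 4\right)} \frac{-22 - 0}{-21 - 12} = 35 \frac{1}{2 \left(-2\right)} \frac{-22 + \left(-4 + 4\right)}{-33} = 35 \cdot \frac{1}{2} \left(- \frac{1}{2}\right) \left(-22 + 0\right) \left(- \frac{1}{33}\right) = 35 \left(- \frac{1}{4}\right) \left(\left(-22\right) \left(- \frac{1}{33}\right)\right) = \left(- \frac{35}{4}\right) \frac{2}{3} = - \frac{35}{6}$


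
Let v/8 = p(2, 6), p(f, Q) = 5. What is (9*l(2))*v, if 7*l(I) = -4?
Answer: -1440/7 ≈ -205.71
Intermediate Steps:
l(I) = -4/7 (l(I) = (1/7)*(-4) = -4/7)
v = 40 (v = 8*5 = 40)
(9*l(2))*v = (9*(-4/7))*40 = -36/7*40 = -1440/7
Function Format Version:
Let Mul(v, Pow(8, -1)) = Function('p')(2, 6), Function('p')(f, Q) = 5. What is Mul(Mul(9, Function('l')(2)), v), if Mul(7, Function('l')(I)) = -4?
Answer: Rational(-1440, 7) ≈ -205.71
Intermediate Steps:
Function('l')(I) = Rational(-4, 7) (Function('l')(I) = Mul(Rational(1, 7), -4) = Rational(-4, 7))
v = 40 (v = Mul(8, 5) = 40)
Mul(Mul(9, Function('l')(2)), v) = Mul(Mul(9, Rational(-4, 7)), 40) = Mul(Rational(-36, 7), 40) = Rational(-1440, 7)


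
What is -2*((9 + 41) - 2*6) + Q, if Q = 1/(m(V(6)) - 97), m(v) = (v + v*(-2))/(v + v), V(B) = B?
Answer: -14822/195 ≈ -76.010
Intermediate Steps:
m(v) = -½ (m(v) = (v - 2*v)/((2*v)) = (-v)*(1/(2*v)) = -½)
Q = -2/195 (Q = 1/(-½ - 97) = 1/(-195/2) = -2/195 ≈ -0.010256)
-2*((9 + 41) - 2*6) + Q = -2*((9 + 41) - 2*6) - 2/195 = -2*(50 - 12) - 2/195 = -2*38 - 2/195 = -76 - 2/195 = -14822/195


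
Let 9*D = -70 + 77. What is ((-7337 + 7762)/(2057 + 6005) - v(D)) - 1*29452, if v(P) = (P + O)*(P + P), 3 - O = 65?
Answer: -19170579251/653022 ≈ -29357.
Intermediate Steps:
O = -62 (O = 3 - 1*65 = 3 - 65 = -62)
D = 7/9 (D = (-70 + 77)/9 = (1/9)*7 = 7/9 ≈ 0.77778)
v(P) = 2*P*(-62 + P) (v(P) = (P - 62)*(P + P) = (-62 + P)*(2*P) = 2*P*(-62 + P))
((-7337 + 7762)/(2057 + 6005) - v(D)) - 1*29452 = ((-7337 + 7762)/(2057 + 6005) - 2*7*(-62 + 7/9)/9) - 1*29452 = (425/8062 - 2*7*(-551)/(9*9)) - 29452 = (425*(1/8062) - 1*(-7714/81)) - 29452 = (425/8062 + 7714/81) - 29452 = 62224693/653022 - 29452 = -19170579251/653022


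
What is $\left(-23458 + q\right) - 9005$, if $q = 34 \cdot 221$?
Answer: $-24949$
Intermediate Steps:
$q = 7514$
$\left(-23458 + q\right) - 9005 = \left(-23458 + 7514\right) - 9005 = -15944 - 9005 = -24949$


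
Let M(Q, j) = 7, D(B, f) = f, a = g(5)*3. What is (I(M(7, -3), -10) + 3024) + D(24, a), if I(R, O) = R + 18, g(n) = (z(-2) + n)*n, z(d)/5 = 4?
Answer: 3424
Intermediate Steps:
z(d) = 20 (z(d) = 5*4 = 20)
g(n) = n*(20 + n) (g(n) = (20 + n)*n = n*(20 + n))
a = 375 (a = (5*(20 + 5))*3 = (5*25)*3 = 125*3 = 375)
I(R, O) = 18 + R
(I(M(7, -3), -10) + 3024) + D(24, a) = ((18 + 7) + 3024) + 375 = (25 + 3024) + 375 = 3049 + 375 = 3424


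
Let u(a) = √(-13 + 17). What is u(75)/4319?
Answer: 2/4319 ≈ 0.00046307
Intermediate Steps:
u(a) = 2 (u(a) = √4 = 2)
u(75)/4319 = 2/4319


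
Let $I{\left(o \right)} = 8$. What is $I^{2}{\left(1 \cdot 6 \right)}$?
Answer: $64$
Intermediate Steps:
$I^{2}{\left(1 \cdot 6 \right)} = 8^{2} = 64$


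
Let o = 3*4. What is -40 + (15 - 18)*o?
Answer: -76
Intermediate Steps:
o = 12
-40 + (15 - 18)*o = -40 + (15 - 18)*12 = -40 - 3*12 = -40 - 36 = -76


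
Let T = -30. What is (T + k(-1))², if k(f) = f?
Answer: 961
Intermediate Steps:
(T + k(-1))² = (-30 - 1)² = (-31)² = 961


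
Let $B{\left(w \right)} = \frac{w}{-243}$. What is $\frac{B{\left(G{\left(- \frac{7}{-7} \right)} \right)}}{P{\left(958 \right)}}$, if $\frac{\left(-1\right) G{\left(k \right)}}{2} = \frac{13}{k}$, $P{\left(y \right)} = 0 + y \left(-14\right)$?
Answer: $- \frac{13}{1629558} \approx -7.9776 \cdot 10^{-6}$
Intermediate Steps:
$P{\left(y \right)} = - 14 y$ ($P{\left(y \right)} = 0 - 14 y = - 14 y$)
$G{\left(k \right)} = - \frac{26}{k}$ ($G{\left(k \right)} = - 2 \frac{13}{k} = - \frac{26}{k}$)
$B{\left(w \right)} = - \frac{w}{243}$ ($B{\left(w \right)} = w \left(- \frac{1}{243}\right) = - \frac{w}{243}$)
$\frac{B{\left(G{\left(- \frac{7}{-7} \right)} \right)}}{P{\left(958 \right)}} = \frac{\left(- \frac{1}{243}\right) \left(- \frac{26}{\left(-7\right) \frac{1}{-7}}\right)}{\left(-14\right) 958} = \frac{\left(- \frac{1}{243}\right) \left(- \frac{26}{\left(-7\right) \left(- \frac{1}{7}\right)}\right)}{-13412} = - \frac{\left(-26\right) 1^{-1}}{243} \left(- \frac{1}{13412}\right) = - \frac{\left(-26\right) 1}{243} \left(- \frac{1}{13412}\right) = \left(- \frac{1}{243}\right) \left(-26\right) \left(- \frac{1}{13412}\right) = \frac{26}{243} \left(- \frac{1}{13412}\right) = - \frac{13}{1629558}$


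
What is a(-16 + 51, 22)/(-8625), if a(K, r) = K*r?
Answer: -154/1725 ≈ -0.089275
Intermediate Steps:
a(-16 + 51, 22)/(-8625) = ((-16 + 51)*22)/(-8625) = (35*22)*(-1/8625) = 770*(-1/8625) = -154/1725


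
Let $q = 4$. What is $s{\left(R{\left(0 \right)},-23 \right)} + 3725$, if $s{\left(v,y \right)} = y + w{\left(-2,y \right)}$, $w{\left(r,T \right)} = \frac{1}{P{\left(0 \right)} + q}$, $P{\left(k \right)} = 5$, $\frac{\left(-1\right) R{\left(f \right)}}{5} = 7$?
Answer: $\frac{33319}{9} \approx 3702.1$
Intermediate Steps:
$R{\left(f \right)} = -35$ ($R{\left(f \right)} = \left(-5\right) 7 = -35$)
$w{\left(r,T \right)} = \frac{1}{9}$ ($w{\left(r,T \right)} = \frac{1}{5 + 4} = \frac{1}{9}$)
$s{\left(v,y \right)} = \frac{1}{9} + y$ ($s{\left(v,y \right)} = y + \frac{1}{9} = \frac{1}{9} + y$)
$s{\left(R{\left(0 \right)},-23 \right)} + 3725 = \left(\frac{1}{9} - 23\right) + 3725 = - \frac{206}{9} + 3725 = \frac{33319}{9}$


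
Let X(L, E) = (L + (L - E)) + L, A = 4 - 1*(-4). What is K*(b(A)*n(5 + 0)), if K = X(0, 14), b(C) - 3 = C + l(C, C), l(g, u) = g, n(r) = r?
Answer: -1330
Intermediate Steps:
A = 8 (A = 4 + 4 = 8)
b(C) = 3 + 2*C (b(C) = 3 + (C + C) = 3 + 2*C)
X(L, E) = -E + 3*L (X(L, E) = (-E + 2*L) + L = -E + 3*L)
K = -14 (K = -1*14 + 3*0 = -14 + 0 = -14)
K*(b(A)*n(5 + 0)) = -14*(3 + 2*8)*(5 + 0) = -14*(3 + 16)*5 = -266*5 = -14*95 = -1330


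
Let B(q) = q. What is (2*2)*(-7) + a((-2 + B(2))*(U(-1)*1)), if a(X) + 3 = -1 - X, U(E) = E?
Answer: -32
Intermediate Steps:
a(X) = -4 - X (a(X) = -3 + (-1 - X) = -4 - X)
(2*2)*(-7) + a((-2 + B(2))*(U(-1)*1)) = (2*2)*(-7) + (-4 - (-2 + 2)*(-1*1)) = 4*(-7) + (-4 - 0*(-1)) = -28 + (-4 - 1*0) = -28 + (-4 + 0) = -28 - 4 = -32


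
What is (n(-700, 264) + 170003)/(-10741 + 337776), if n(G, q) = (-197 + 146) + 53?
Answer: 34001/65407 ≈ 0.51984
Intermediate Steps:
n(G, q) = 2 (n(G, q) = -51 + 53 = 2)
(n(-700, 264) + 170003)/(-10741 + 337776) = (2 + 170003)/(-10741 + 337776) = 170005/327035 = 170005*(1/327035) = 34001/65407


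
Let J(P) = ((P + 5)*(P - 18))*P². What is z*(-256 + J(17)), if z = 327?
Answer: -2162778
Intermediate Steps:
J(P) = P²*(-18 + P)*(5 + P) (J(P) = ((5 + P)*(-18 + P))*P² = ((-18 + P)*(5 + P))*P² = P²*(-18 + P)*(5 + P))
z*(-256 + J(17)) = 327*(-256 + 17²*(-90 + 17² - 13*17)) = 327*(-256 + 289*(-90 + 289 - 221)) = 327*(-256 + 289*(-22)) = 327*(-256 - 6358) = 327*(-6614) = -2162778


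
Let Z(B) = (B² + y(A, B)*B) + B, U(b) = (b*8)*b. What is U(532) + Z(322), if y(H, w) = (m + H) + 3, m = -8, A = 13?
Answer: 2370774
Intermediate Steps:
y(H, w) = -5 + H (y(H, w) = (-8 + H) + 3 = -5 + H)
U(b) = 8*b² (U(b) = (8*b)*b = 8*b²)
Z(B) = B² + 9*B (Z(B) = (B² + (-5 + 13)*B) + B = (B² + 8*B) + B = B² + 9*B)
U(532) + Z(322) = 8*532² + 322*(9 + 322) = 8*283024 + 322*331 = 2264192 + 106582 = 2370774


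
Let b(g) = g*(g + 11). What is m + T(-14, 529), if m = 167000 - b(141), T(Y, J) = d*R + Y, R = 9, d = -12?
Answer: 145446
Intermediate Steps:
b(g) = g*(11 + g)
T(Y, J) = -108 + Y (T(Y, J) = -12*9 + Y = -108 + Y)
m = 145568 (m = 167000 - 141*(11 + 141) = 167000 - 141*152 = 167000 - 1*21432 = 167000 - 21432 = 145568)
m + T(-14, 529) = 145568 + (-108 - 14) = 145568 - 122 = 145446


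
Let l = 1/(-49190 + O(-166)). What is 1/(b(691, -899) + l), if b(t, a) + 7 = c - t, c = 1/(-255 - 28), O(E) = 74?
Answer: -13899828/9702129343 ≈ -0.0014327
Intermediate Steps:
c = -1/283 (c = 1/(-283) = -1/283 ≈ -0.0035336)
l = -1/49116 (l = 1/(-49190 + 74) = 1/(-49116) = -1/49116 ≈ -2.0360e-5)
b(t, a) = -1982/283 - t (b(t, a) = -7 + (-1/283 - t) = -1982/283 - t)
1/(b(691, -899) + l) = 1/((-1982/283 - 1*691) - 1/49116) = 1/((-1982/283 - 691) - 1/49116) = 1/(-197535/283 - 1/49116) = 1/(-9702129343/13899828) = -13899828/9702129343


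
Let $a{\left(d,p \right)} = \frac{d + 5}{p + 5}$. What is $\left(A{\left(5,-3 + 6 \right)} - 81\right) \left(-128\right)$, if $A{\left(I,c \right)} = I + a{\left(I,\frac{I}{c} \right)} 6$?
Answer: $8576$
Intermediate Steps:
$a{\left(d,p \right)} = \frac{5 + d}{5 + p}$
$A{\left(I,c \right)} = I + \frac{6 \left(5 + I\right)}{5 + \frac{I}{c}}$ ($A{\left(I,c \right)} = I + \frac{5 + I}{5 + \frac{I}{c}} 6 = I + \frac{6 \left(5 + I\right)}{5 + \frac{I}{c}}$)
$\left(A{\left(5,-3 + 6 \right)} - 81\right) \left(-128\right) = \left(\frac{5^{2} + 30 \left(-3 + 6\right) + 11 \cdot 5 \left(-3 + 6\right)}{5 + 5 \left(-3 + 6\right)} - 81\right) \left(-128\right) = \left(\frac{25 + 30 \cdot 3 + 11 \cdot 5 \cdot 3}{5 + 5 \cdot 3} - 81\right) \left(-128\right) = \left(\frac{25 + 90 + 165}{5 + 15} - 81\right) \left(-128\right) = \left(\frac{1}{20} \cdot 280 - 81\right) \left(-128\right) = \left(14 - 81\right) \left(-128\right) = \left(-67\right) \left(-128\right) = 8576$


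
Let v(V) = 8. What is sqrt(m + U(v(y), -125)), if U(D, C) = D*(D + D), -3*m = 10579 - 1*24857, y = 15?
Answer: sqrt(43986)/3 ≈ 69.909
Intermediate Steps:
m = 14278/3 (m = -(10579 - 1*24857)/3 = -(10579 - 24857)/3 = -1/3*(-14278) = 14278/3 ≈ 4759.3)
U(D, C) = 2*D**2 (U(D, C) = D*(2*D) = 2*D**2)
sqrt(m + U(v(y), -125)) = sqrt(14278/3 + 2*8**2) = sqrt(14278/3 + 2*64) = sqrt(14278/3 + 128) = sqrt(14662/3) = sqrt(43986)/3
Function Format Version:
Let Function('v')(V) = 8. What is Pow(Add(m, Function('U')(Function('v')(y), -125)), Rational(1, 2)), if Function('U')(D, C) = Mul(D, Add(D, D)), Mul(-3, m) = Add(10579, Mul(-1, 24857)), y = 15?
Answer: Mul(Rational(1, 3), Pow(43986, Rational(1, 2))) ≈ 69.909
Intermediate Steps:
m = Rational(14278, 3) (m = Mul(Rational(-1, 3), Add(10579, Mul(-1, 24857))) = Mul(Rational(-1, 3), Add(10579, -24857)) = Mul(Rational(-1, 3), -14278) = Rational(14278, 3) ≈ 4759.3)
Function('U')(D, C) = Mul(2, Pow(D, 2)) (Function('U')(D, C) = Mul(D, Mul(2, D)) = Mul(2, Pow(D, 2)))
Pow(Add(m, Function('U')(Function('v')(y), -125)), Rational(1, 2)) = Pow(Add(Rational(14278, 3), Mul(2, Pow(8, 2))), Rational(1, 2)) = Pow(Add(Rational(14278, 3), Mul(2, 64)), Rational(1, 2)) = Pow(Add(Rational(14278, 3), 128), Rational(1, 2)) = Pow(Rational(14662, 3), Rational(1, 2)) = Mul(Rational(1, 3), Pow(43986, Rational(1, 2)))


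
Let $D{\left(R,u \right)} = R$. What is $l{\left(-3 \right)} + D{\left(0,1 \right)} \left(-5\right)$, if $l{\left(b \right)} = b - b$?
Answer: $0$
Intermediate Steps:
$l{\left(b \right)} = 0$
$l{\left(-3 \right)} + D{\left(0,1 \right)} \left(-5\right) = 0 + 0 \left(-5\right) = 0 + 0 = 0$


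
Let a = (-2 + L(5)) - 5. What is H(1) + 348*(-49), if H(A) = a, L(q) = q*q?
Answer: -17034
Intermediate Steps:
L(q) = q**2
a = 18 (a = (-2 + 5**2) - 5 = (-2 + 25) - 5 = 23 - 5 = 18)
H(A) = 18
H(1) + 348*(-49) = 18 + 348*(-49) = 18 - 17052 = -17034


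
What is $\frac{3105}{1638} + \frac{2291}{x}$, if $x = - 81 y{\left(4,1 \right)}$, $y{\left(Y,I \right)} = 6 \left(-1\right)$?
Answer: $\frac{146158}{22113} \approx 6.6096$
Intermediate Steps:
$y{\left(Y,I \right)} = -6$
$x = 486$ ($x = \left(-81\right) \left(-6\right) = 486$)
$\frac{3105}{1638} + \frac{2291}{x} = \frac{3105}{1638} + \frac{2291}{486} = 3105 \cdot \frac{1}{1638} + 2291 \cdot \frac{1}{486} = \frac{345}{182} + \frac{2291}{486} = \frac{146158}{22113}$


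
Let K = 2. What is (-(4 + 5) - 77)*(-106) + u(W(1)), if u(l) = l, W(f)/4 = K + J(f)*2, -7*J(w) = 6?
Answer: 63820/7 ≈ 9117.1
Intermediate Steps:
J(w) = -6/7 (J(w) = -⅐*6 = -6/7)
W(f) = 8/7 (W(f) = 4*(2 - 6/7*2) = 4*(2 - 12/7) = 4*(2/7) = 8/7)
(-(4 + 5) - 77)*(-106) + u(W(1)) = (-(4 + 5) - 77)*(-106) + 8/7 = (-1*9 - 77)*(-106) + 8/7 = (-9 - 77)*(-106) + 8/7 = -86*(-106) + 8/7 = 9116 + 8/7 = 63820/7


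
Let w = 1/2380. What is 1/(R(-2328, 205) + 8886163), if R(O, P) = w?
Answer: 2380/21149067941 ≈ 1.1253e-7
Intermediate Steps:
w = 1/2380 ≈ 0.00042017
R(O, P) = 1/2380
1/(R(-2328, 205) + 8886163) = 1/(1/2380 + 8886163) = 1/(21149067941/2380) = 2380/21149067941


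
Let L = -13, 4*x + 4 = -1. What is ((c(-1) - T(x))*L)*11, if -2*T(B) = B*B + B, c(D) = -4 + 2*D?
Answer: 26741/32 ≈ 835.66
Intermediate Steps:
x = -5/4 (x = -1 + (¼)*(-1) = -1 - ¼ = -5/4 ≈ -1.2500)
T(B) = -B/2 - B²/2 (T(B) = -(B*B + B)/2 = -(B² + B)/2 = -(B + B²)/2 = -B/2 - B²/2)
((c(-1) - T(x))*L)*11 = (((-4 + 2*(-1)) - (-1)*(-5)*(1 - 5/4)/(2*4))*(-13))*11 = (((-4 - 2) - (-1)*(-5)*(-1)/(2*4*4))*(-13))*11 = ((-6 - 1*(-5/32))*(-13))*11 = ((-6 + 5/32)*(-13))*11 = -187/32*(-13)*11 = (2431/32)*11 = 26741/32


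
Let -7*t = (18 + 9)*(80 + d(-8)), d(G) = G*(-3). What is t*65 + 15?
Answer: -182415/7 ≈ -26059.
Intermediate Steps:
d(G) = -3*G
t = -2808/7 (t = -(18 + 9)*(80 - 3*(-8))/7 = -27*(80 + 24)/7 = -27*104/7 = -⅐*2808 = -2808/7 ≈ -401.14)
t*65 + 15 = -2808/7*65 + 15 = -182520/7 + 15 = -182415/7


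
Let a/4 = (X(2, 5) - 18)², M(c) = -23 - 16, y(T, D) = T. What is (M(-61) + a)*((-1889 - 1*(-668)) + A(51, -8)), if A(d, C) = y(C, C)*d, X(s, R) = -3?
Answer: -2810025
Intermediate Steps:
M(c) = -39
A(d, C) = C*d
a = 1764 (a = 4*(-3 - 18)² = 4*(-21)² = 4*441 = 1764)
(M(-61) + a)*((-1889 - 1*(-668)) + A(51, -8)) = (-39 + 1764)*((-1889 - 1*(-668)) - 8*51) = 1725*((-1889 + 668) - 408) = 1725*(-1221 - 408) = 1725*(-1629) = -2810025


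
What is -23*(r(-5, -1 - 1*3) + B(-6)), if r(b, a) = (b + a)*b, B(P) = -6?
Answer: -897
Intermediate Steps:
r(b, a) = b*(a + b) (r(b, a) = (a + b)*b = b*(a + b))
-23*(r(-5, -1 - 1*3) + B(-6)) = -23*(-5*((-1 - 1*3) - 5) - 6) = -23*(-5*((-1 - 3) - 5) - 6) = -23*(-5*(-4 - 5) - 6) = -23*(-5*(-9) - 6) = -23*(45 - 6) = -23*39 = -897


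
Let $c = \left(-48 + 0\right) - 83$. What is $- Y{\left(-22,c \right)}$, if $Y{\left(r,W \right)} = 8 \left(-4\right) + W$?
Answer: $163$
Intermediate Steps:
$c = -131$ ($c = -48 - 83 = -131$)
$Y{\left(r,W \right)} = -32 + W$
$- Y{\left(-22,c \right)} = - (-32 - 131) = \left(-1\right) \left(-163\right) = 163$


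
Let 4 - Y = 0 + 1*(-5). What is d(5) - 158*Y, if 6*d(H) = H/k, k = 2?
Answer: -17059/12 ≈ -1421.6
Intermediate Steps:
d(H) = H/12 (d(H) = (H/2)/6 = H/12)
Y = 9 (Y = 4 - (0 + 1*(-5)) = 4 - (0 - 5) = 4 - 1*(-5) = 4 + 5 = 9)
d(5) - 158*Y = (1/12)*5 - 158*9 = 5/12 - 1422 = -17059/12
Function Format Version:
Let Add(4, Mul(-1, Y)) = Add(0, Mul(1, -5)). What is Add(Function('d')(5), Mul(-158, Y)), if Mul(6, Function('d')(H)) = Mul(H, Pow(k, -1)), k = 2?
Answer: Rational(-17059, 12) ≈ -1421.6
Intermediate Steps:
Function('d')(H) = Mul(Rational(1, 12), H) (Function('d')(H) = Mul(Rational(1, 6), Mul(H, Pow(2, -1))) = Mul(Rational(1, 6), Mul(H, Rational(1, 2))) = Mul(Rational(1, 6), Mul(Rational(1, 2), H)) = Mul(Rational(1, 12), H))
Y = 9 (Y = Add(4, Mul(-1, Add(0, Mul(1, -5)))) = Add(4, Mul(-1, Add(0, -5))) = Add(4, Mul(-1, -5)) = Add(4, 5) = 9)
Add(Function('d')(5), Mul(-158, Y)) = Add(Mul(Rational(1, 12), 5), Mul(-158, 9)) = Add(Rational(5, 12), -1422) = Rational(-17059, 12)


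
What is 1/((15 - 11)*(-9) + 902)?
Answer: 1/866 ≈ 0.0011547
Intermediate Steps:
1/((15 - 11)*(-9) + 902) = 1/(4*(-9) + 902) = 1/(-36 + 902) = 1/866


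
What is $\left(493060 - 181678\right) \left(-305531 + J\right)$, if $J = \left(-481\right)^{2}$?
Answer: $-23095202940$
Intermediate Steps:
$J = 231361$
$\left(493060 - 181678\right) \left(-305531 + J\right) = \left(493060 - 181678\right) \left(-305531 + 231361\right) = 311382 \left(-74170\right) = -23095202940$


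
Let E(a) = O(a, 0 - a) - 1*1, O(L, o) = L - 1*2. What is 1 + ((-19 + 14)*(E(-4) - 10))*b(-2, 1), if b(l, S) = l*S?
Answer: -169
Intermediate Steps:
O(L, o) = -2 + L (O(L, o) = L - 2 = -2 + L)
E(a) = -3 + a (E(a) = (-2 + a) - 1*1 = (-2 + a) - 1 = -3 + a)
b(l, S) = S*l
1 + ((-19 + 14)*(E(-4) - 10))*b(-2, 1) = 1 + ((-19 + 14)*((-3 - 4) - 10))*(1*(-2)) = 1 - 5*(-7 - 10)*(-2) = 1 - 5*(-17)*(-2) = 1 + 85*(-2) = 1 - 170 = -169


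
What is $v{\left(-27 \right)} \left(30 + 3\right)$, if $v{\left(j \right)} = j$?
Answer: $-891$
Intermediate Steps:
$v{\left(-27 \right)} \left(30 + 3\right) = - 27 \left(30 + 3\right) = \left(-27\right) 33 = -891$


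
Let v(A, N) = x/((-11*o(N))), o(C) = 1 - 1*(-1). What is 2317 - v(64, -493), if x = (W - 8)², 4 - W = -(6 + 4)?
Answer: 25505/11 ≈ 2318.6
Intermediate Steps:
W = 14 (W = 4 - (-1)*(6 + 4) = 4 - (-1)*10 = 4 - 1*(-10) = 4 + 10 = 14)
o(C) = 2 (o(C) = 1 + 1 = 2)
x = 36 (x = (14 - 8)² = 6² = 36)
v(A, N) = -18/11 (v(A, N) = 36/((-11*2)) = 36/(-22) = 36*(-1/22) = -18/11)
2317 - v(64, -493) = 2317 - 1*(-18/11) = 2317 + 18/11 = 25505/11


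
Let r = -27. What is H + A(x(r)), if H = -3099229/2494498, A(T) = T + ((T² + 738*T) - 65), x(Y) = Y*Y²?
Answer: 930135157872897/2494498 ≈ 3.7287e+8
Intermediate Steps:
x(Y) = Y³
A(T) = -65 + T² + 739*T (A(T) = T + (-65 + T² + 738*T) = -65 + T² + 739*T)
H = -3099229/2494498 (H = -3099229*1/2494498 = -3099229/2494498 ≈ -1.2424)
H + A(x(r)) = -3099229/2494498 + (-65 + ((-27)³)² + 739*(-27)³) = -3099229/2494498 + (-65 + (-19683)² + 739*(-19683)) = -3099229/2494498 + (-65 + 387420489 - 14545737) = -3099229/2494498 + 372874687 = 930135157872897/2494498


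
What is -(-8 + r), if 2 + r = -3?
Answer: 13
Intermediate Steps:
r = -5 (r = -2 - 3 = -5)
-(-8 + r) = -(-8 - 5) = -1*(-13) = 13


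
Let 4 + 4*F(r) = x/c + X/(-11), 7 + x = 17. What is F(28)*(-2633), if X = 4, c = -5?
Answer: 92155/22 ≈ 4188.9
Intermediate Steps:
x = 10 (x = -7 + 17 = 10)
F(r) = -35/22 (F(r) = -1 + (10/(-5) + 4/(-11))/4 = -1 + (10*(-⅕) + 4*(-1/11))/4 = -1 + (-2 - 4/11)/4 = -1 + (¼)*(-26/11) = -1 - 13/22 = -35/22)
F(28)*(-2633) = -35/22*(-2633) = 92155/22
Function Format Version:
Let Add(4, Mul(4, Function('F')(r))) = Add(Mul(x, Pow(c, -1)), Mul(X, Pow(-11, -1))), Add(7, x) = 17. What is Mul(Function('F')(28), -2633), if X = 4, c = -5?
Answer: Rational(92155, 22) ≈ 4188.9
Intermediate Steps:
x = 10 (x = Add(-7, 17) = 10)
Function('F')(r) = Rational(-35, 22) (Function('F')(r) = Add(-1, Mul(Rational(1, 4), Add(Mul(10, Pow(-5, -1)), Mul(4, Pow(-11, -1))))) = Add(-1, Mul(Rational(1, 4), Add(Mul(10, Rational(-1, 5)), Mul(4, Rational(-1, 11))))) = Add(-1, Mul(Rational(1, 4), Add(-2, Rational(-4, 11)))) = Add(-1, Mul(Rational(1, 4), Rational(-26, 11))) = Add(-1, Rational(-13, 22)) = Rational(-35, 22))
Mul(Function('F')(28), -2633) = Mul(Rational(-35, 22), -2633) = Rational(92155, 22)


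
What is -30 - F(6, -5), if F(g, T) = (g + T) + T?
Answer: -26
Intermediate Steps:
F(g, T) = g + 2*T (F(g, T) = (T + g) + T = g + 2*T)
-30 - F(6, -5) = -30 - (6 + 2*(-5)) = -30 - (6 - 10) = -30 - 1*(-4) = -30 + 4 = -26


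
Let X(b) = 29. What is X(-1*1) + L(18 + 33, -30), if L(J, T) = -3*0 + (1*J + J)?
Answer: 131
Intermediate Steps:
L(J, T) = 2*J (L(J, T) = 0 + (J + J) = 0 + 2*J = 2*J)
X(-1*1) + L(18 + 33, -30) = 29 + 2*(18 + 33) = 29 + 2*51 = 29 + 102 = 131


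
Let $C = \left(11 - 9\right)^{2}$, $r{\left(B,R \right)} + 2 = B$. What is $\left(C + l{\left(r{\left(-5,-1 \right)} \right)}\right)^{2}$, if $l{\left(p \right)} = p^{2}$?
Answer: $2809$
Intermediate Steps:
$r{\left(B,R \right)} = -2 + B$
$C = 4$ ($C = 2^{2} = 4$)
$\left(C + l{\left(r{\left(-5,-1 \right)} \right)}\right)^{2} = \left(4 + \left(-2 - 5\right)^{2}\right)^{2} = \left(4 + \left(-7\right)^{2}\right)^{2} = \left(4 + 49\right)^{2} = 53^{2} = 2809$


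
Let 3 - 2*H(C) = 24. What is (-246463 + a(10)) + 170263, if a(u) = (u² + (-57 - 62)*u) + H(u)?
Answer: -154601/2 ≈ -77301.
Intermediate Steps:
H(C) = -21/2 (H(C) = 3/2 - ½*24 = 3/2 - 12 = -21/2)
a(u) = -21/2 + u² - 119*u (a(u) = (u² + (-57 - 62)*u) - 21/2 = (u² - 119*u) - 21/2 = -21/2 + u² - 119*u)
(-246463 + a(10)) + 170263 = (-246463 + (-21/2 + 10² - 119*10)) + 170263 = (-246463 + (-21/2 + 100 - 1190)) + 170263 = (-246463 - 2201/2) + 170263 = -495127/2 + 170263 = -154601/2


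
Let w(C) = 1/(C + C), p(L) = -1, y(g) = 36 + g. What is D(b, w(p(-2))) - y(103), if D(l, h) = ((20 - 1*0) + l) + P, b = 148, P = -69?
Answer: -40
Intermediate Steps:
w(C) = 1/(2*C)
D(l, h) = -49 + l (D(l, h) = ((20 - 1*0) + l) - 69 = ((20 + 0) + l) - 69 = (20 + l) - 69 = -49 + l)
D(b, w(p(-2))) - y(103) = (-49 + 148) - (36 + 103) = 99 - 1*139 = 99 - 139 = -40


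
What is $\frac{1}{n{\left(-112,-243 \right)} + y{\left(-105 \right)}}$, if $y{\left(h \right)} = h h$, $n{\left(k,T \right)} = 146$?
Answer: $\frac{1}{11171} \approx 8.9517 \cdot 10^{-5}$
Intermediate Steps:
$y{\left(h \right)} = h^{2}$
$\frac{1}{n{\left(-112,-243 \right)} + y{\left(-105 \right)}} = \frac{1}{146 + \left(-105\right)^{2}} = \frac{1}{146 + 11025} = \frac{1}{11171}$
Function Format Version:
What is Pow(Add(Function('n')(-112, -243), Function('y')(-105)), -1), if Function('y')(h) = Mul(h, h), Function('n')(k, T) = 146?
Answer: Rational(1, 11171) ≈ 8.9517e-5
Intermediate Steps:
Function('y')(h) = Pow(h, 2)
Pow(Add(Function('n')(-112, -243), Function('y')(-105)), -1) = Pow(Add(146, Pow(-105, 2)), -1) = Pow(Add(146, 11025), -1) = Pow(11171, -1) = Rational(1, 11171)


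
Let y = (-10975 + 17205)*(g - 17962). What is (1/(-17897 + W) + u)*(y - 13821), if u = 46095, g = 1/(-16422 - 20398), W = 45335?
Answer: -74454060985123078645/14432388 ≈ -5.1588e+12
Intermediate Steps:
g = -1/36820 (g = 1/(-36820) = -1/36820 ≈ -2.7159e-5)
y = -58861114849/526 (y = (-10975 + 17205)*(-1/36820 - 17962) = 6230*(-661360841/36820) = -58861114849/526 ≈ -1.1190e+8)
(1/(-17897 + W) + u)*(y - 13821) = (1/(-17897 + 45335) + 46095)*(-58861114849/526 - 13821) = (1/27438 + 46095)*(-58868384695/526) = (1264754611/27438)*(-58868384695/526) = -74454060985123078645/14432388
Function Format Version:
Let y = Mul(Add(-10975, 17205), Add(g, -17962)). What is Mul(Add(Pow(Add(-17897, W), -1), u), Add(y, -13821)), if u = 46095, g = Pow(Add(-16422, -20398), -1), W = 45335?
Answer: Rational(-74454060985123078645, 14432388) ≈ -5.1588e+12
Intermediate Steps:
g = Rational(-1, 36820) (g = Pow(-36820, -1) = Rational(-1, 36820) ≈ -2.7159e-5)
y = Rational(-58861114849, 526) (y = Mul(Add(-10975, 17205), Add(Rational(-1, 36820), -17962)) = Mul(6230, Rational(-661360841, 36820)) = Rational(-58861114849, 526) ≈ -1.1190e+8)
Mul(Add(Pow(Add(-17897, W), -1), u), Add(y, -13821)) = Mul(Add(Pow(Add(-17897, 45335), -1), 46095), Add(Rational(-58861114849, 526), -13821)) = Mul(Add(Pow(27438, -1), 46095), Rational(-58868384695, 526)) = Mul(Add(Rational(1, 27438), 46095), Rational(-58868384695, 526)) = Mul(Rational(1264754611, 27438), Rational(-58868384695, 526)) = Rational(-74454060985123078645, 14432388)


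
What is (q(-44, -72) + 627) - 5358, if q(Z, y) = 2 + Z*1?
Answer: -4773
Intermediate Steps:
q(Z, y) = 2 + Z
(q(-44, -72) + 627) - 5358 = ((2 - 44) + 627) - 5358 = (-42 + 627) - 5358 = 585 - 5358 = -4773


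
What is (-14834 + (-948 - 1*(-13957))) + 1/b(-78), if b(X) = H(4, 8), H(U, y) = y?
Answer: -14599/8 ≈ -1824.9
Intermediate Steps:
b(X) = 8
(-14834 + (-948 - 1*(-13957))) + 1/b(-78) = (-14834 + (-948 - 1*(-13957))) + 1/8 = (-14834 + (-948 + 13957)) + ⅛ = (-14834 + 13009) + ⅛ = -1825 + ⅛ = -14599/8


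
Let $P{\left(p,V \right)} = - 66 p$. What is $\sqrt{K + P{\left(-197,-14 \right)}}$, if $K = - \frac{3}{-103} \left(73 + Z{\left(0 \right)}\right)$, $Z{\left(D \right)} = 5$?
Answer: $\frac{4 \sqrt{8622645}}{103} \approx 114.04$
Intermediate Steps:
$K = \frac{234}{103}$ ($K = - \frac{3}{-103} \left(73 + 5\right) = \left(-3\right) \left(- \frac{1}{103}\right) 78 = \frac{3}{103} \cdot 78 = \frac{234}{103} \approx 2.2718$)
$\sqrt{K + P{\left(-197,-14 \right)}} = \sqrt{\frac{234}{103} - -13002} = \sqrt{\frac{234}{103} + 13002} = \sqrt{\frac{1339440}{103}} = \frac{4 \sqrt{8622645}}{103}$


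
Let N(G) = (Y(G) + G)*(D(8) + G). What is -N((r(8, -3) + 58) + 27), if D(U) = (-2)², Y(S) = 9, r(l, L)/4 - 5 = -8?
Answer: -6314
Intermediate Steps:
r(l, L) = -12 (r(l, L) = 20 + 4*(-8) = 20 - 32 = -12)
D(U) = 4
N(G) = (4 + G)*(9 + G) (N(G) = (9 + G)*(4 + G) = (4 + G)*(9 + G))
-N((r(8, -3) + 58) + 27) = -(36 + ((-12 + 58) + 27)² + 13*((-12 + 58) + 27)) = -(36 + (46 + 27)² + 13*(46 + 27)) = -(36 + 73² + 13*73) = -(36 + 5329 + 949) = -1*6314 = -6314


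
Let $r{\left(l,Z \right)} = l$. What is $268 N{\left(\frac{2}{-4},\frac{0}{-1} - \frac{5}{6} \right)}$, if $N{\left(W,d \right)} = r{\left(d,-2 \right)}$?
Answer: $- \frac{670}{3} \approx -223.33$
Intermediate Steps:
$N{\left(W,d \right)} = d$
$268 N{\left(\frac{2}{-4},\frac{0}{-1} - \frac{5}{6} \right)} = 268 \left(\frac{0}{-1} - \frac{5}{6}\right) = 268 \left(0 \left(-1\right) - \frac{5}{6}\right) = 268 \left(0 - \frac{5}{6}\right) = 268 \left(- \frac{5}{6}\right) = - \frac{670}{3}$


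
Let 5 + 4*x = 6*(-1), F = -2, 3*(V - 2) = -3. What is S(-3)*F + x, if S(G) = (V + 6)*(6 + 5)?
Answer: -627/4 ≈ -156.75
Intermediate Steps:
V = 1 (V = 2 + (⅓)*(-3) = 2 - 1 = 1)
x = -11/4 (x = -5/4 + (6*(-1))/4 = -5/4 + (¼)*(-6) = -5/4 - 3/2 = -11/4 ≈ -2.7500)
S(G) = 77 (S(G) = (1 + 6)*(6 + 5) = 7*11 = 77)
S(-3)*F + x = 77*(-2) - 11/4 = -154 - 11/4 = -627/4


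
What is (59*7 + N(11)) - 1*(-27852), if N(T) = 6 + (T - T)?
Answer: 28271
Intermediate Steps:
N(T) = 6 (N(T) = 6 + 0 = 6)
(59*7 + N(11)) - 1*(-27852) = (59*7 + 6) - 1*(-27852) = (413 + 6) + 27852 = 419 + 27852 = 28271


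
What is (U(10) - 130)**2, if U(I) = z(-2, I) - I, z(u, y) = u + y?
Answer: 17424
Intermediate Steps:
U(I) = -2 (U(I) = (-2 + I) - I = -2)
(U(10) - 130)**2 = (-2 - 130)**2 = (-132)**2 = 17424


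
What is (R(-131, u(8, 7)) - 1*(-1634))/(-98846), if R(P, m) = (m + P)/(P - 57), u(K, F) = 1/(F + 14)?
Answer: -3226891/195122004 ≈ -0.016538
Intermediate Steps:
u(K, F) = 1/(14 + F)
R(P, m) = (P + m)/(-57 + P)
(R(-131, u(8, 7)) - 1*(-1634))/(-98846) = ((-131 + 1/(14 + 7))/(-57 - 131) - 1*(-1634))/(-98846) = ((-131 + 1/21)/(-188) + 1634)*(-1/98846) = (-(-131 + 1/21)/188 + 1634)*(-1/98846) = (-1/188*(-2750/21) + 1634)*(-1/98846) = (1375/1974 + 1634)*(-1/98846) = (3226891/1974)*(-1/98846) = -3226891/195122004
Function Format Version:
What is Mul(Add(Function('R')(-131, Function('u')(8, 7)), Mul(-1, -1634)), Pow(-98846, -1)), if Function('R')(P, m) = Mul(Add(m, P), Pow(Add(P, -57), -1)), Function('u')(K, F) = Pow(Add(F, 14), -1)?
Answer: Rational(-3226891, 195122004) ≈ -0.016538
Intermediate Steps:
Function('u')(K, F) = Pow(Add(14, F), -1)
Function('R')(P, m) = Mul(Pow(Add(-57, P), -1), Add(P, m)) (Function('R')(P, m) = Mul(Add(P, m), Pow(Add(-57, P), -1)) = Mul(Pow(Add(-57, P), -1), Add(P, m)))
Mul(Add(Function('R')(-131, Function('u')(8, 7)), Mul(-1, -1634)), Pow(-98846, -1)) = Mul(Add(Mul(Pow(Add(-57, -131), -1), Add(-131, Pow(Add(14, 7), -1))), Mul(-1, -1634)), Pow(-98846, -1)) = Mul(Add(Mul(Pow(-188, -1), Add(-131, Pow(21, -1))), 1634), Rational(-1, 98846)) = Mul(Add(Mul(Rational(-1, 188), Add(-131, Rational(1, 21))), 1634), Rational(-1, 98846)) = Mul(Add(Mul(Rational(-1, 188), Rational(-2750, 21)), 1634), Rational(-1, 98846)) = Mul(Add(Rational(1375, 1974), 1634), Rational(-1, 98846)) = Mul(Rational(3226891, 1974), Rational(-1, 98846)) = Rational(-3226891, 195122004)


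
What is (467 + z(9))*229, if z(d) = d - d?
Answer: 106943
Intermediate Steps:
z(d) = 0
(467 + z(9))*229 = (467 + 0)*229 = 467*229 = 106943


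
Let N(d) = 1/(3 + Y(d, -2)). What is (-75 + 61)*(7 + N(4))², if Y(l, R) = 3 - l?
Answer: -1575/2 ≈ -787.50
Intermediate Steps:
N(d) = 1/(6 - d) (N(d) = 1/(3 + (3 - d)) = 1/(6 - d))
(-75 + 61)*(7 + N(4))² = (-75 + 61)*(7 - 1/(-6 + 4))² = -14*(7 - 1/(-2))² = -14*(7 - 1*(-½))² = -14*(7 + ½)² = -14*(15/2)² = -14*225/4 = -1575/2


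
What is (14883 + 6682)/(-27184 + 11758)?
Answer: -21565/15426 ≈ -1.3980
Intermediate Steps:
(14883 + 6682)/(-27184 + 11758) = 21565/(-15426) = 21565*(-1/15426) = -21565/15426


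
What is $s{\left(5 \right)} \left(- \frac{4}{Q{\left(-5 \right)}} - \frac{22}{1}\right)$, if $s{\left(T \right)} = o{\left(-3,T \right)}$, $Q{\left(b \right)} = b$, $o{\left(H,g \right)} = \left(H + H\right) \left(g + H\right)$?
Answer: $\frac{1272}{5} \approx 254.4$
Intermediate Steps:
$o{\left(H,g \right)} = 2 H \left(H + g\right)$
$s{\left(T \right)} = 18 - 6 T$ ($s{\left(T \right)} = 2 \left(-3\right) \left(-3 + T\right) = 18 - 6 T$)
$s{\left(5 \right)} \left(- \frac{4}{Q{\left(-5 \right)}} - \frac{22}{1}\right) = \left(18 - 30\right) \left(- \frac{4}{-5} - \frac{22}{1}\right) = \left(18 - 30\right) \left(\left(-4\right) \left(- \frac{1}{5}\right) - 22\right) = - 12 \left(\frac{4}{5} - 22\right) = \left(-12\right) \left(- \frac{106}{5}\right) = \frac{1272}{5}$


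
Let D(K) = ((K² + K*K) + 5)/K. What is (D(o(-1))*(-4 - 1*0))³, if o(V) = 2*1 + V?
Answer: -21952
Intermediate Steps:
o(V) = 2 + V
D(K) = (5 + 2*K²)/K (D(K) = ((K² + K²) + 5)/K = (2*K² + 5)/K = (5 + 2*K²)/K)
(D(o(-1))*(-4 - 1*0))³ = ((2*(2 - 1) + 5/(2 - 1))*(-4 - 1*0))³ = ((2*1 + 5/1)*(-4 + 0))³ = ((2 + 5*1)*(-4))³ = ((2 + 5)*(-4))³ = (7*(-4))³ = (-28)³ = -21952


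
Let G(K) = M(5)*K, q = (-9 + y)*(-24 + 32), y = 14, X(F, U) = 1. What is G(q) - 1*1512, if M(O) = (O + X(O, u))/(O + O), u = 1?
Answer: -1488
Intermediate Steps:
q = 40 (q = (-9 + 14)*(-24 + 32) = 5*8 = 40)
M(O) = (1 + O)/(2*O) (M(O) = (O + 1)/(O + O) = (1 + O)/((2*O)) = (1 + O)*(1/(2*O)) = (1 + O)/(2*O))
G(K) = 3*K/5 (G(K) = ((½)*(1 + 5)/5)*K = ((½)*(⅕)*6)*K = 3*K/5)
G(q) - 1*1512 = (⅗)*40 - 1*1512 = 24 - 1512 = -1488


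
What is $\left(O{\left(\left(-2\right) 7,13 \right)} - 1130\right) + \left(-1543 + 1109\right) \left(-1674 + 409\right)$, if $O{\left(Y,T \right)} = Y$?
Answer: $547866$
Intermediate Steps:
$\left(O{\left(\left(-2\right) 7,13 \right)} - 1130\right) + \left(-1543 + 1109\right) \left(-1674 + 409\right) = \left(\left(-2\right) 7 - 1130\right) + \left(-1543 + 1109\right) \left(-1674 + 409\right) = \left(-14 - 1130\right) - -549010 = -1144 + 549010 = 547866$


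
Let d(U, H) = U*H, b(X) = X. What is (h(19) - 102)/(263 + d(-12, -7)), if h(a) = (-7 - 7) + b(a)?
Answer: -97/347 ≈ -0.27954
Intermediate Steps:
d(U, H) = H*U
h(a) = -14 + a (h(a) = (-7 - 7) + a = -14 + a)
(h(19) - 102)/(263 + d(-12, -7)) = ((-14 + 19) - 102)/(263 - 7*(-12)) = (5 - 102)/(263 + 84) = -97/347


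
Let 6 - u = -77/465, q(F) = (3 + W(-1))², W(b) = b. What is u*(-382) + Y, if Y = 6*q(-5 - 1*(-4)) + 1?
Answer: -1083569/465 ≈ -2330.3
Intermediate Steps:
q(F) = 4 (q(F) = (3 - 1)² = 2² = 4)
Y = 25 (Y = 6*4 + 1 = 24 + 1 = 25)
u = 2867/465 (u = 6 - (-77)/465 = 6 - 1*(-77/465) = 6 + 77/465 = 2867/465 ≈ 6.1656)
u*(-382) + Y = (2867/465)*(-382) + 25 = -1095194/465 + 25 = -1083569/465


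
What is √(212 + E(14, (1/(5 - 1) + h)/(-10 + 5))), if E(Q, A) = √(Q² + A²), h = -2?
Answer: √(21200 + 35*√1601)/10 ≈ 15.033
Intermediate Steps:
E(Q, A) = √(A² + Q²)
√(212 + E(14, (1/(5 - 1) + h)/(-10 + 5))) = √(212 + √(((1/(5 - 1) - 2)/(-10 + 5))² + 14²)) = √(212 + √(((1/4 - 2)/(-5))² + 196)) = √(212 + √(((¼ - 2)*(-⅕))² + 196)) = √(212 + √((-7/4*(-⅕))² + 196)) = √(212 + √((7/20)² + 196)) = √(212 + √(49/400 + 196)) = √(212 + √(78449/400)) = √(212 + 7*√1601/20)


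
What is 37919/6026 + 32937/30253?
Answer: 1345641869/182304578 ≈ 7.3813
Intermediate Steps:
37919/6026 + 32937/30253 = 1345641869/182304578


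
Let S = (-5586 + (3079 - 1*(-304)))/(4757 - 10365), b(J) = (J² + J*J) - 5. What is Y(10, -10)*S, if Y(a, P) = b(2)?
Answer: 6609/5608 ≈ 1.1785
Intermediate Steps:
b(J) = -5 + 2*J² (b(J) = (J² + J²) - 5 = 2*J² - 5 = -5 + 2*J²)
Y(a, P) = 3 (Y(a, P) = -5 + 2*2² = -5 + 2*4 = -5 + 8 = 3)
S = 2203/5608 (S = (-5586 + (3079 + 304))/(-5608) = (-5586 + 3383)*(-1/5608) = -2203*(-1/5608) = 2203/5608 ≈ 0.39283)
Y(10, -10)*S = 3*(2203/5608) = 6609/5608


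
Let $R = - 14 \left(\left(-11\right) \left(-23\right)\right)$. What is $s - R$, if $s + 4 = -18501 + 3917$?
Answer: $-11046$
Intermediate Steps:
$R = -3542$ ($R = \left(-14\right) 253 = -3542$)
$s = -14588$ ($s = -4 + \left(-18501 + 3917\right) = -4 - 14584 = -14588$)
$s - R = -14588 - -3542 = -14588 + 3542 = -11046$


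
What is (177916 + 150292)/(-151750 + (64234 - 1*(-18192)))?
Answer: -82052/17331 ≈ -4.7344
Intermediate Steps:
(177916 + 150292)/(-151750 + (64234 - 1*(-18192))) = 328208/(-151750 + (64234 + 18192)) = 328208/(-151750 + 82426) = 328208/(-69324) = 328208*(-1/69324) = -82052/17331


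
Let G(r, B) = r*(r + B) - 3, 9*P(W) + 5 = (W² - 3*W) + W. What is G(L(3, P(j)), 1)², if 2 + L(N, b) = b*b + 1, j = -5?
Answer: 78446449/6561 ≈ 11956.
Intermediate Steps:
P(W) = -5/9 - 2*W/9 + W²/9 (P(W) = -5/9 + ((W² - 3*W) + W)/9 = -5/9 + (W² - 2*W)/9 = -5/9 + (-2*W/9 + W²/9) = -5/9 - 2*W/9 + W²/9)
L(N, b) = -1 + b² (L(N, b) = -2 + (b*b + 1) = -2 + (b² + 1) = -2 + (1 + b²) = -1 + b²)
G(r, B) = -3 + r*(B + r) (G(r, B) = r*(B + r) - 3 = -3 + r*(B + r))
G(L(3, P(j)), 1)² = (-3 + (-1 + (-5/9 - 2/9*(-5) + (⅑)*(-5)²)²)² + 1*(-1 + (-5/9 - 2/9*(-5) + (⅑)*(-5)²)²))² = (-3 + (-1 + (-5/9 + 10/9 + (⅑)*25)²)² + 1*(-1 + (-5/9 + 10/9 + (⅑)*25)²))² = (-3 + (-1 + (-5/9 + 10/9 + 25/9)²)² + 1*(-1 + (-5/9 + 10/9 + 25/9)²))² = (-3 + (-1 + (10/3)²)² + 1*(-1 + (10/3)²))² = (-3 + (-1 + 100/9)² + 1*(-1 + 100/9))² = (-3 + (91/9)² + 1*(91/9))² = (-3 + 8281/81 + 91/9)² = (8857/81)² = 78446449/6561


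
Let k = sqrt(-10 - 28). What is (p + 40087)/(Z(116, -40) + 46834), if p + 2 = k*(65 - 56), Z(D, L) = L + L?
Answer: 40085/46754 + 9*I*sqrt(38)/46754 ≈ 0.85736 + 0.0011866*I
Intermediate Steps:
k = I*sqrt(38) (k = sqrt(-38) = I*sqrt(38) ≈ 6.1644*I)
Z(D, L) = 2*L
p = -2 + 9*I*sqrt(38) (p = -2 + (I*sqrt(38))*(65 - 56) = -2 + (I*sqrt(38))*9 = -2 + 9*I*sqrt(38) ≈ -2.0 + 55.48*I)
(p + 40087)/(Z(116, -40) + 46834) = ((-2 + 9*I*sqrt(38)) + 40087)/(2*(-40) + 46834) = (40085 + 9*I*sqrt(38))/(-80 + 46834) = (40085 + 9*I*sqrt(38))/46754 = (40085 + 9*I*sqrt(38))*(1/46754) = 40085/46754 + 9*I*sqrt(38)/46754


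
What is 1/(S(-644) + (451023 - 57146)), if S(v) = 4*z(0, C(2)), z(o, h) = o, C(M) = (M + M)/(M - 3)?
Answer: 1/393877 ≈ 2.5389e-6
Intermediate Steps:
C(M) = 2*M/(-3 + M) (C(M) = (2*M)/(-3 + M) = 2*M/(-3 + M))
S(v) = 0 (S(v) = 4*0 = 0)
1/(S(-644) + (451023 - 57146)) = 1/(0 + (451023 - 57146)) = 1/(0 + 393877) = 1/393877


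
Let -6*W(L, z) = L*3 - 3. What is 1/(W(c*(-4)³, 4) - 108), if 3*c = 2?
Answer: -6/517 ≈ -0.011605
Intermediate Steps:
c = ⅔ (c = (⅓)*2 = ⅔ ≈ 0.66667)
W(L, z) = ½ - L/2 (W(L, z) = -(L*3 - 3)/6 = -(3*L - 3)/6 = -(-3 + 3*L)/6 = ½ - L/2)
1/(W(c*(-4)³, 4) - 108) = 1/((½ - (-4)³/3) - 108) = 1/((½ - (-64)/3) - 108) = 1/((½ - ½*(-128/3)) - 108) = 1/((½ + 64/3) - 108) = 1/(131/6 - 108) = 1/(-517/6) = -6/517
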